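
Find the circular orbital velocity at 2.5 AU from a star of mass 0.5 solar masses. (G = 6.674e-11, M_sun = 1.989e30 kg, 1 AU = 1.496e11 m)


v = sqrt(GM/r) = sqrt(6.674e-11 * 9.945e+29 / 3.740e+11) = 13321.7014

13321.7014 m/s


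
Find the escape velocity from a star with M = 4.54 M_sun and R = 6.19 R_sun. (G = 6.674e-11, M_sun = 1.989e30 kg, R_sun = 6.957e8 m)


M = 4.54 * 1.989e30 kg = 9.03006e+30 kg; R = 6.19 * 6.957e8 m = 4.306383e+09 m. v_esc = sqrt(2GM/R) = sqrt(2 * 6.674e-11 * 9.03006e+30 / 4.306383e+09) = 529050.4532

529050.4532 m/s


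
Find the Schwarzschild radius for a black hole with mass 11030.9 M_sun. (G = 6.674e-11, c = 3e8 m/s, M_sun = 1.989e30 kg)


M = 11030.9 * 1.989e30 kg = 2.19404601e+34 kg. rs = 2GM/c^2 = 2 * 6.674e-11 * 2.19404601e+34 / (3e8)^2 = 3.254e+07

3.254e+07 m


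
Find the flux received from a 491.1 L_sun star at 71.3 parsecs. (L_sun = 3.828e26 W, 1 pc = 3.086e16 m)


F = L / (4*pi*d^2) = 1.880e+29 / (4*pi*(2.200e+18)^2) = 3.090e-09

3.090e-09 W/m^2


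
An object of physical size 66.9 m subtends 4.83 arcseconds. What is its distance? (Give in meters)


D = size / theta_rad, theta_rad = 4.83 * pi/(180*3600) = 2.342e-05, D = 2.857e+06

2.857e+06 m


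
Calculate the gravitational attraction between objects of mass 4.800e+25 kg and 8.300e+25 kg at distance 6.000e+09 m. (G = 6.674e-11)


F = G*m1*m2/r^2 = 6.674e-11 * 4.800e+25 * 8.300e+25 / (6.000e+09)^2 = 6.674e-11 * 3.984e+51 / 3.600e+19 = 7.386e+21

7.386e+21 N


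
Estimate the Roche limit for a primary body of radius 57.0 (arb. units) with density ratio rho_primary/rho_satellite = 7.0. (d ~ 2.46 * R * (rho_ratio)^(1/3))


d_Roche = 2.46 * 57.0 * 7.0^(1/3) = 268.2312

268.2312


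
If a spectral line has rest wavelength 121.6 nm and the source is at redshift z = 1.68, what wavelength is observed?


lam_obs = lam_emit * (1 + z) = 121.6 * (1 + 1.68) = 325.888

325.888 nm


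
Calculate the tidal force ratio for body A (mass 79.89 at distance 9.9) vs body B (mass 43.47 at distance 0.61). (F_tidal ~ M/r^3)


Ratio = (M1/r1^3) / (M2/r2^3) = (79.89/9.9^3) / (43.47/0.61^3) = 4.299e-04

4.299e-04


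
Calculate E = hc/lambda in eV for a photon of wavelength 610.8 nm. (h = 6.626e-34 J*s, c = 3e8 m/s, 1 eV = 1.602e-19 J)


E = hc/lambda = 6.626e-34 * 3e8 / 6.108e-07 = 3.254e-19 J = 2.0315 eV

2.0315 eV


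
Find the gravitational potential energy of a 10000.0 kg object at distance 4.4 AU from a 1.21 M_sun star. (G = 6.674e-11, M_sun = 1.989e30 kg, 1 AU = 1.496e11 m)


M = 1.21 * 1.989e30 kg = 2.40669e+30 kg; r = 4.4 AU * 1.496e11 m/AU = 6.5824e+11 m. U = -GM*m/r = -(6.674e-11 * 2.40669e+30 * 10000.0) / 6.5824e+11 = -2.440e+12

-2.440e+12 J


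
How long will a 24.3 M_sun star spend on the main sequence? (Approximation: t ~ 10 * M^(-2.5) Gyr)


t = 10 * M^(-2.5) = 10 * 24.3^(-2.5) = 0.0034

0.0034 Gyr


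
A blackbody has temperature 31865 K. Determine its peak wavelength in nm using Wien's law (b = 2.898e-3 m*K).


lam_max = b / T = 2.898e-3 / 31865 = 9.095e-08 m = 90.9462 nm

90.9462 nm


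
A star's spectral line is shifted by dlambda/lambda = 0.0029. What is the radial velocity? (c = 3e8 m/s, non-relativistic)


v = (dlambda/lambda) * c = 0.0029 * 3e8 = 870000.0

870000.0 m/s


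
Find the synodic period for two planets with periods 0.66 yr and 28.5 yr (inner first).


1/P_syn = |1/P1 - 1/P2| = |1/0.66 - 1/28.5| => P_syn = 0.6756

0.6756 years


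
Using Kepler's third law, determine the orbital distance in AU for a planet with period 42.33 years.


a = P^(2/3) = 42.33^(2/3) = 12.146

12.146 AU


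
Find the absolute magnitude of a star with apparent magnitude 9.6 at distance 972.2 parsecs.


M = m - 5*log10(d) + 5 = 9.6 - 5*log10(972.2) + 5 = -0.3388

-0.3388


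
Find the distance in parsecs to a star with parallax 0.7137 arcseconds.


d = 1/p = 1/0.7137 = 1.4011

1.4011 pc


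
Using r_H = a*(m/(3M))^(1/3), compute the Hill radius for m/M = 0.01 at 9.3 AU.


r_H = a * (m/3M)^(1/3) = 9.3 * (0.01/3)^(1/3) = 1.3892

1.3892 AU


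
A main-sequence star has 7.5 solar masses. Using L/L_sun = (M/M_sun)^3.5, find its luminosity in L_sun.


L/L_sun = (M/M_sun)^3.5 = 7.5^3.5 = 1155.3523

1155.3523 L_sun


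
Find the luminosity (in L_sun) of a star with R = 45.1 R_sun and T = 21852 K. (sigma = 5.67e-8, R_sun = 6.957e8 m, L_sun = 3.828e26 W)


R = 45.1 * 6.957e8 m = 3.137607e+10 m. L = 4*pi*R^2*sigma*T^4 = 4*pi*(3.137607e+10)^2 * 5.67e-8 * 21852^4 = 1.599391489e+32 W. L/L_sun = 1.599391489e+32 / 3.828e26 = 417813.8687

417813.8687 L_sun


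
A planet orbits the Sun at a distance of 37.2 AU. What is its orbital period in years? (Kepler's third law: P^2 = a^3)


P = a^(3/2) = 37.2^1.5 = 226.8895

226.8895 years


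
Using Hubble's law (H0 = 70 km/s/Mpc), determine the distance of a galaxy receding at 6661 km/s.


d = v / H0 = 6661 / 70 = 95.1571

95.1571 Mpc


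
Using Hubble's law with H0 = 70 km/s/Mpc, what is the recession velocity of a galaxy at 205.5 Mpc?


v = H0 * d = 70 * 205.5 = 14385.0

14385.0 km/s


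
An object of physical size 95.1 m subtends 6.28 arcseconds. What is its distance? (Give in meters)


D = size / theta_rad, theta_rad = 6.28 * pi/(180*3600) = 3.045e-05, D = 3.124e+06

3.124e+06 m


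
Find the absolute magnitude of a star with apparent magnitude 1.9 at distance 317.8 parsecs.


M = m - 5*log10(d) + 5 = 1.9 - 5*log10(317.8) + 5 = -5.6108

-5.6108


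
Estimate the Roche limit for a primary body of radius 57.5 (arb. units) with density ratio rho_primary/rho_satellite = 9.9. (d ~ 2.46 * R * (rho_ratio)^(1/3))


d_Roche = 2.46 * 57.5 * 9.9^(1/3) = 303.7256

303.7256


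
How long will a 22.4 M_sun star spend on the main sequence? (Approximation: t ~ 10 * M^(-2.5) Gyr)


t = 10 * M^(-2.5) = 10 * 22.4^(-2.5) = 0.0042

0.0042 Gyr


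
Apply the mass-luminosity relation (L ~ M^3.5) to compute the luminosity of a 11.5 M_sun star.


L/L_sun = (M/M_sun)^3.5 = 11.5^3.5 = 5157.5381

5157.5381 L_sun


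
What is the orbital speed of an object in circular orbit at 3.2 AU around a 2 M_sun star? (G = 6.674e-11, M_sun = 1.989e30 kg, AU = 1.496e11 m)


v = sqrt(GM/r) = sqrt(6.674e-11 * 3.978e+30 / 4.787e+11) = 23549.6634

23549.6634 m/s


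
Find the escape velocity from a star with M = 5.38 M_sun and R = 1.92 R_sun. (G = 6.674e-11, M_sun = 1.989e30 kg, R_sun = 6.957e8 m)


M = 5.38 * 1.989e30 kg = 1.070082e+31 kg; R = 1.92 * 6.957e8 m = 1.335744e+09 m. v_esc = sqrt(2GM/R) = sqrt(2 * 6.674e-11 * 1.070082e+31 / 1.335744e+09) = 1.034e+06

1.034e+06 m/s


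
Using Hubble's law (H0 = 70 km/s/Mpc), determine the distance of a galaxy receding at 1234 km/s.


d = v / H0 = 1234 / 70 = 17.6286

17.6286 Mpc


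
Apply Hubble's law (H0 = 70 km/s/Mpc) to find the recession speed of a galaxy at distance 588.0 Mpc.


v = H0 * d = 70 * 588.0 = 41160.0

41160.0 km/s


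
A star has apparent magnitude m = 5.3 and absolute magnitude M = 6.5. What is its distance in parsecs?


d = 10^((m - M + 5)/5) = 10^((5.3 - 6.5 + 5)/5) = 5.7544

5.7544 pc


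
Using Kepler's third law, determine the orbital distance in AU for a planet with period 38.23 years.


a = P^(2/3) = 38.23^(2/3) = 11.3484

11.3484 AU


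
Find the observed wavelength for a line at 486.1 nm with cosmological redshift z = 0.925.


lam_obs = lam_emit * (1 + z) = 486.1 * (1 + 0.925) = 935.7425

935.7425 nm


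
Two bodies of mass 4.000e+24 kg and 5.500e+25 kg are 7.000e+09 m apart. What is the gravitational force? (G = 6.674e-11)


F = G*m1*m2/r^2 = 6.674e-11 * 4.000e+24 * 5.500e+25 / (7.000e+09)^2 = 6.674e-11 * 2.200e+50 / 4.900e+19 = 2.996e+20

2.996e+20 N


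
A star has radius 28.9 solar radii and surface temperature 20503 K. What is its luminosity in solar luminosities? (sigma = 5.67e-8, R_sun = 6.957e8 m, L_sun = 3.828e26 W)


R = 28.9 * 6.957e8 m = 2.010573e+10 m. L = 4*pi*R^2*sigma*T^4 = 4*pi*(2.010573e+10)^2 * 5.67e-8 * 20503^4 = 5.089818102e+31 W. L/L_sun = 5.089818102e+31 / 3.828e26 = 132962.8553

132962.8553 L_sun


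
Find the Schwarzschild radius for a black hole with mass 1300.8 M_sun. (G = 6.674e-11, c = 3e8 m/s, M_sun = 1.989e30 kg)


M = 1300.8 * 1.989e30 kg = 2.5872912e+33 kg. rs = 2GM/c^2 = 2 * 6.674e-11 * 2.5872912e+33 / (3e8)^2 = 3.837e+06

3.837e+06 m


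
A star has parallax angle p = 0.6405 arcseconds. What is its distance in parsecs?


d = 1/p = 1/0.6405 = 1.5613

1.5613 pc


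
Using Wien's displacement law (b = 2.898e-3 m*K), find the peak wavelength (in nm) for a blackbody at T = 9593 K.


lam_max = b / T = 2.898e-3 / 9593 = 3.021e-07 m = 302.0953 nm

302.0953 nm


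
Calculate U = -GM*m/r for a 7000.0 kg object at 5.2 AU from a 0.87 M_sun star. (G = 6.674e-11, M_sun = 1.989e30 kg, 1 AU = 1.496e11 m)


M = 0.87 * 1.989e30 kg = 1.73043e+30 kg; r = 5.2 AU * 1.496e11 m/AU = 7.7792e+11 m. U = -GM*m/r = -(6.674e-11 * 1.73043e+30 * 7000.0) / 7.7792e+11 = -1.039e+12

-1.039e+12 J


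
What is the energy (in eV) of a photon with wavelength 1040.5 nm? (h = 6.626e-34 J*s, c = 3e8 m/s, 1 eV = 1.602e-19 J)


E = hc/lambda = 6.626e-34 * 3e8 / 1.041e-06 = 1.910e-19 J = 1.1925 eV

1.1925 eV


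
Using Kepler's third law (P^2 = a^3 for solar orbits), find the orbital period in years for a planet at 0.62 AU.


P = a^(3/2) = 0.62^1.5 = 0.4882

0.4882 years


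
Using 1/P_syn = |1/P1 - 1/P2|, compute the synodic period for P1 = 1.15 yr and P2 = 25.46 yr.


1/P_syn = |1/P1 - 1/P2| = |1/1.15 - 1/25.46| => P_syn = 1.2044

1.2044 years


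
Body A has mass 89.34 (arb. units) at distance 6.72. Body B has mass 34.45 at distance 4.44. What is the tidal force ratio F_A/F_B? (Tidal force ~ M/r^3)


Ratio = (M1/r1^3) / (M2/r2^3) = (89.34/6.72^3) / (34.45/4.44^3) = 0.748

0.748


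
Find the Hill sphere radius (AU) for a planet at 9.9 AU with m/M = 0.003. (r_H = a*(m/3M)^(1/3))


r_H = a * (m/3M)^(1/3) = 9.9 * (0.003/3)^(1/3) = 0.99

0.99 AU


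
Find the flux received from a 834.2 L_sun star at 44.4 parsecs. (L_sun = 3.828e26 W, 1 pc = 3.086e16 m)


F = L / (4*pi*d^2) = 3.193e+29 / (4*pi*(1.370e+18)^2) = 1.354e-08

1.354e-08 W/m^2


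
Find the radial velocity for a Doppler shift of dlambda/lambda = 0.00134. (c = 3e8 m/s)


v = (dlambda/lambda) * c = 0.00134 * 3e8 = 402000.0

402000.0 m/s


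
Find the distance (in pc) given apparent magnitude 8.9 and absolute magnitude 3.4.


d = 10^((m - M + 5)/5) = 10^((8.9 - 3.4 + 5)/5) = 125.8925

125.8925 pc


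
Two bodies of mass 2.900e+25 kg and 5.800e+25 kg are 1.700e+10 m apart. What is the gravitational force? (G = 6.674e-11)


F = G*m1*m2/r^2 = 6.674e-11 * 2.900e+25 * 5.800e+25 / (1.700e+10)^2 = 6.674e-11 * 1.682e+51 / 2.890e+20 = 3.884e+20

3.884e+20 N


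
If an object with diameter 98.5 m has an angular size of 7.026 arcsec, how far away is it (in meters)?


D = size / theta_rad, theta_rad = 7.026 * pi/(180*3600) = 3.406e-05, D = 2.892e+06

2.892e+06 m


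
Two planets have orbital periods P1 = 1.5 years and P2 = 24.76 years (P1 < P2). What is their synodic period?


1/P_syn = |1/P1 - 1/P2| = |1/1.5 - 1/24.76| => P_syn = 1.5967

1.5967 years


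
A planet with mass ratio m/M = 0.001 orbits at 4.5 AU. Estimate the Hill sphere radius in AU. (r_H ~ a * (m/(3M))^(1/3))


r_H = a * (m/3M)^(1/3) = 4.5 * (0.001/3)^(1/3) = 0.312

0.312 AU


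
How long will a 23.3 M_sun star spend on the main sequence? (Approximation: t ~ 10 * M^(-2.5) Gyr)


t = 10 * M^(-2.5) = 10 * 23.3^(-2.5) = 0.0038

0.0038 Gyr


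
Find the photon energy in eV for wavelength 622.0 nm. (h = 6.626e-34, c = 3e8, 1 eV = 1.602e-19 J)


E = hc/lambda = 6.626e-34 * 3e8 / 6.220e-07 = 3.196e-19 J = 1.9949 eV

1.9949 eV


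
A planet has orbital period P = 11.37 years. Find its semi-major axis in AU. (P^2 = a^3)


a = P^(2/3) = 11.37^(2/3) = 5.0564

5.0564 AU


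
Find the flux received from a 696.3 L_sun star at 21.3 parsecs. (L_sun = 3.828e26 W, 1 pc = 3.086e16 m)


F = L / (4*pi*d^2) = 2.665e+29 / (4*pi*(6.573e+17)^2) = 4.909e-08

4.909e-08 W/m^2


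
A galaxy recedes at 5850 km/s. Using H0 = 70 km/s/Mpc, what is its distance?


d = v / H0 = 5850 / 70 = 83.5714

83.5714 Mpc


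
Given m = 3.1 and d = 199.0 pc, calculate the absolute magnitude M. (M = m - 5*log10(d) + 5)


M = m - 5*log10(d) + 5 = 3.1 - 5*log10(199.0) + 5 = -3.3943

-3.3943


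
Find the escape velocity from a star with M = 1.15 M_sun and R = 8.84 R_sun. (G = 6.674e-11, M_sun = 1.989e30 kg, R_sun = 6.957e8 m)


M = 1.15 * 1.989e30 kg = 2.28735e+30 kg; R = 8.84 * 6.957e8 m = 6.149988e+09 m. v_esc = sqrt(2GM/R) = sqrt(2 * 6.674e-11 * 2.28735e+30 / 6.149988e+09) = 222811.3328

222811.3328 m/s


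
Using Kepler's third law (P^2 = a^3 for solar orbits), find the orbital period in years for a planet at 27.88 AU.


P = a^(3/2) = 27.88^1.5 = 147.2106

147.2106 years


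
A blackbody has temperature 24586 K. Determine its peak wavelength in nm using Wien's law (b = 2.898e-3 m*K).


lam_max = b / T = 2.898e-3 / 24586 = 1.179e-07 m = 117.872 nm

117.872 nm


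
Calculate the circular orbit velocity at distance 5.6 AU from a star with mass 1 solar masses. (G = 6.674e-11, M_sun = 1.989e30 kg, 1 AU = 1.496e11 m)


v = sqrt(GM/r) = sqrt(6.674e-11 * 1.989e+30 / 8.378e+11) = 12587.8246

12587.8246 m/s


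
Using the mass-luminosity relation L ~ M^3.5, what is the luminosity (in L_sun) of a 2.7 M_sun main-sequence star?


L/L_sun = (M/M_sun)^3.5 = 2.7^3.5 = 32.3425

32.3425 L_sun


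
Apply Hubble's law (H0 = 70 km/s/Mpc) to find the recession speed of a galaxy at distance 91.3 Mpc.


v = H0 * d = 70 * 91.3 = 6391.0

6391.0 km/s


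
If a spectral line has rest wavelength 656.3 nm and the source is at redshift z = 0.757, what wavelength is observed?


lam_obs = lam_emit * (1 + z) = 656.3 * (1 + 0.757) = 1153.1191

1153.1191 nm


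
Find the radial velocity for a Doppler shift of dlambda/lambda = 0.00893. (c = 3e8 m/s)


v = (dlambda/lambda) * c = 0.00893 * 3e8 = 2.679e+06

2.679e+06 m/s


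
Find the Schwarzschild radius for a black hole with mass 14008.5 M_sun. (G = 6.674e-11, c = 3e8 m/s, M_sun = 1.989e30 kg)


M = 14008.5 * 1.989e30 kg = 2.78629065e+34 kg. rs = 2GM/c^2 = 2 * 6.674e-11 * 2.78629065e+34 / (3e8)^2 = 4.132e+07

4.132e+07 m


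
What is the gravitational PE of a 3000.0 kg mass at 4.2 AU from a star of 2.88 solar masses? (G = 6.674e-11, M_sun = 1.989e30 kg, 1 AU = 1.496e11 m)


M = 2.88 * 1.989e30 kg = 5.72832e+30 kg; r = 4.2 AU * 1.496e11 m/AU = 6.2832e+11 m. U = -GM*m/r = -(6.674e-11 * 5.72832e+30 * 3000.0) / 6.2832e+11 = -1.825e+12

-1.825e+12 J


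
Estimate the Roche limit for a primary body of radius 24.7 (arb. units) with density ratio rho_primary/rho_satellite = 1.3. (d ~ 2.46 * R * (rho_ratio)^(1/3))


d_Roche = 2.46 * 24.7 * 1.3^(1/3) = 66.3152

66.3152


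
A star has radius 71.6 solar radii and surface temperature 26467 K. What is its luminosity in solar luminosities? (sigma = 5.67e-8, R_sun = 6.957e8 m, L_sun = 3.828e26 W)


R = 71.6 * 6.957e8 m = 4.981212e+10 m. L = 4*pi*R^2*sigma*T^4 = 4*pi*(4.981212e+10)^2 * 5.67e-8 * 26467^4 = 8.675246899e+32 W. L/L_sun = 8.675246899e+32 / 3.828e26 = 2.266e+06

2.266e+06 L_sun


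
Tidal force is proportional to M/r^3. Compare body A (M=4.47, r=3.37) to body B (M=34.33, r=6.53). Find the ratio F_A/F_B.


Ratio = (M1/r1^3) / (M2/r2^3) = (4.47/3.37^3) / (34.33/6.53^3) = 0.9473

0.9473


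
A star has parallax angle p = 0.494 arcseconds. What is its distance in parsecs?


d = 1/p = 1/0.494 = 2.0243

2.0243 pc


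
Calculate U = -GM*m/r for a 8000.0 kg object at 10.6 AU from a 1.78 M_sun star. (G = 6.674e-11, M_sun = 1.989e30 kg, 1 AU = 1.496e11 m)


M = 1.78 * 1.989e30 kg = 3.54042e+30 kg; r = 10.6 AU * 1.496e11 m/AU = 1.58576e+12 m. U = -GM*m/r = -(6.674e-11 * 3.54042e+30 * 8000.0) / 1.58576e+12 = -1.192e+12

-1.192e+12 J


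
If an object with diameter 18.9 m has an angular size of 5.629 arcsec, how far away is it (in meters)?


D = size / theta_rad, theta_rad = 5.629 * pi/(180*3600) = 2.729e-05, D = 692557.2638

692557.2638 m


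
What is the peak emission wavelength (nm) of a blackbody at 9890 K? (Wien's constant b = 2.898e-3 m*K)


lam_max = b / T = 2.898e-3 / 9890 = 2.930e-07 m = 293.0233 nm

293.0233 nm


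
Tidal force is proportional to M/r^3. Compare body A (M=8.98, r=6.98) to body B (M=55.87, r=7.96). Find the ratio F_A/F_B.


Ratio = (M1/r1^3) / (M2/r2^3) = (8.98/6.98^3) / (55.87/7.96^3) = 0.2384

0.2384


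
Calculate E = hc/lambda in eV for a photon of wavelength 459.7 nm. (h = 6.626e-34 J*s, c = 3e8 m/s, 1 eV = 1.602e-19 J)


E = hc/lambda = 6.626e-34 * 3e8 / 4.597e-07 = 4.324e-19 J = 2.6992 eV

2.6992 eV


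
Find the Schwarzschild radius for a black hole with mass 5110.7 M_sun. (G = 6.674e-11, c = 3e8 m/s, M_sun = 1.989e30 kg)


M = 5110.7 * 1.989e30 kg = 1.01651823e+34 kg. rs = 2GM/c^2 = 2 * 6.674e-11 * 1.01651823e+34 / (3e8)^2 = 1.508e+07

1.508e+07 m


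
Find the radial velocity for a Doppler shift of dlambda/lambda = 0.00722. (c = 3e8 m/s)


v = (dlambda/lambda) * c = 0.00722 * 3e8 = 2.166e+06

2.166e+06 m/s


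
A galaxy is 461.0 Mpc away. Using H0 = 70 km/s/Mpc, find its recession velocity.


v = H0 * d = 70 * 461.0 = 32270.0

32270.0 km/s


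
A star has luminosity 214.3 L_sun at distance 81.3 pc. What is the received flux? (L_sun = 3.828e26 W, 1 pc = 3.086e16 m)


F = L / (4*pi*d^2) = 8.203e+28 / (4*pi*(2.509e+18)^2) = 1.037e-09

1.037e-09 W/m^2


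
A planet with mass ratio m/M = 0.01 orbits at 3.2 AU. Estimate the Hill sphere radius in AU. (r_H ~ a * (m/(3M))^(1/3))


r_H = a * (m/3M)^(1/3) = 3.2 * (0.01/3)^(1/3) = 0.478

0.478 AU


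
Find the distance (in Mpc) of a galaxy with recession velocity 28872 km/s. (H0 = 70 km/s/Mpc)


d = v / H0 = 28872 / 70 = 412.4571

412.4571 Mpc


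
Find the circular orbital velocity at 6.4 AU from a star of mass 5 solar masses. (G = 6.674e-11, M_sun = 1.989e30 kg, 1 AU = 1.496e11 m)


v = sqrt(GM/r) = sqrt(6.674e-11 * 9.945e+30 / 9.574e+11) = 26329.3241

26329.3241 m/s


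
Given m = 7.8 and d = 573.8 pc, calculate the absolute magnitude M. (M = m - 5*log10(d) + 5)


M = m - 5*log10(d) + 5 = 7.8 - 5*log10(573.8) + 5 = -0.9938

-0.9938


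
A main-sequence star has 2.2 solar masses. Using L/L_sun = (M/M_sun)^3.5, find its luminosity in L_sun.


L/L_sun = (M/M_sun)^3.5 = 2.2^3.5 = 15.7935

15.7935 L_sun


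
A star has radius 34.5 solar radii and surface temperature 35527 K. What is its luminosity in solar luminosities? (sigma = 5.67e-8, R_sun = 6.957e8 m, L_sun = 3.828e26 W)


R = 34.5 * 6.957e8 m = 2.400165e+10 m. L = 4*pi*R^2*sigma*T^4 = 4*pi*(2.400165e+10)^2 * 5.67e-8 * 35527^4 = 6.538968778e+32 W. L/L_sun = 6.538968778e+32 / 3.828e26 = 1.708e+06

1.708e+06 L_sun


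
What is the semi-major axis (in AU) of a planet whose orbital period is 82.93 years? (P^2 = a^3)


a = P^(2/3) = 82.93^(2/3) = 19.017

19.017 AU


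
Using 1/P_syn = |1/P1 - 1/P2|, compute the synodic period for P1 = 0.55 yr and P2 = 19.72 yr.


1/P_syn = |1/P1 - 1/P2| = |1/0.55 - 1/19.72| => P_syn = 0.5658

0.5658 years


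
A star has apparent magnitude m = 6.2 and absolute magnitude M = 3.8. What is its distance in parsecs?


d = 10^((m - M + 5)/5) = 10^((6.2 - 3.8 + 5)/5) = 30.1995

30.1995 pc


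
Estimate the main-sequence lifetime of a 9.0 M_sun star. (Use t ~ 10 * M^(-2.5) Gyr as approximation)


t = 10 * M^(-2.5) = 10 * 9.0^(-2.5) = 0.0412

0.0412 Gyr


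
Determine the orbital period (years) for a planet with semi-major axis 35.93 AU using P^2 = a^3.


P = a^(3/2) = 35.93^1.5 = 215.3703

215.3703 years


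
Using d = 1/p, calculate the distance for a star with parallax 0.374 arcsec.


d = 1/p = 1/0.374 = 2.6738

2.6738 pc


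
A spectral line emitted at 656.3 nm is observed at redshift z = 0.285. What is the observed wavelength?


lam_obs = lam_emit * (1 + z) = 656.3 * (1 + 0.285) = 843.3455

843.3455 nm


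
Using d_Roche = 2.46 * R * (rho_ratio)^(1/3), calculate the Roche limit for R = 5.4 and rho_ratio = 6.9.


d_Roche = 2.46 * 5.4 * 6.9^(1/3) = 25.2898

25.2898


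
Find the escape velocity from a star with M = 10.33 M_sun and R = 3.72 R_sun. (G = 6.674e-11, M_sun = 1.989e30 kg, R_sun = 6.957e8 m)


M = 10.33 * 1.989e30 kg = 2.054637e+31 kg; R = 3.72 * 6.957e8 m = 2.588004e+09 m. v_esc = sqrt(2GM/R) = sqrt(2 * 6.674e-11 * 2.054637e+31 / 2.588004e+09) = 1.029e+06

1.029e+06 m/s


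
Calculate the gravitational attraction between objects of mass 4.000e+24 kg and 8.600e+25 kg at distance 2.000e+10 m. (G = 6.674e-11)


F = G*m1*m2/r^2 = 6.674e-11 * 4.000e+24 * 8.600e+25 / (2.000e+10)^2 = 6.674e-11 * 3.440e+50 / 4.000e+20 = 5.740e+19

5.740e+19 N


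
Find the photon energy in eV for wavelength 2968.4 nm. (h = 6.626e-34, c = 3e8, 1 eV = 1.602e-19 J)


E = hc/lambda = 6.626e-34 * 3e8 / 2.968e-06 = 6.697e-20 J = 0.418 eV

0.418 eV


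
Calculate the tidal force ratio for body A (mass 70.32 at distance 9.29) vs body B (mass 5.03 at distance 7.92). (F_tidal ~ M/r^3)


Ratio = (M1/r1^3) / (M2/r2^3) = (70.32/9.29^3) / (5.03/7.92^3) = 8.6624

8.6624


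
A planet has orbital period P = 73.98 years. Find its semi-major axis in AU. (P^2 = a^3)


a = P^(2/3) = 73.98^(2/3) = 17.6229

17.6229 AU


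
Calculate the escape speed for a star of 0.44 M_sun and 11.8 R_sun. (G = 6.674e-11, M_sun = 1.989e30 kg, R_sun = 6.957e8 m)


M = 0.44 * 1.989e30 kg = 8.7516e+29 kg; R = 11.8 * 6.957e8 m = 8.20926e+09 m. v_esc = sqrt(2GM/R) = sqrt(2 * 6.674e-11 * 8.7516e+29 / 8.20926e+09) = 119288.8422

119288.8422 m/s


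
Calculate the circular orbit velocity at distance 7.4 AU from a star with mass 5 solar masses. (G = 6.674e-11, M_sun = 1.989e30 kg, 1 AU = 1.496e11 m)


v = sqrt(GM/r) = sqrt(6.674e-11 * 9.945e+30 / 1.107e+12) = 24485.7741

24485.7741 m/s


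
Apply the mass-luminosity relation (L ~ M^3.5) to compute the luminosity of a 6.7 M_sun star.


L/L_sun = (M/M_sun)^3.5 = 6.7^3.5 = 778.5057

778.5057 L_sun


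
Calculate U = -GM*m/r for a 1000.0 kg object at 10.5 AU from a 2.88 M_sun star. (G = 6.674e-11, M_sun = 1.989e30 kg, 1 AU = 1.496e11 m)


M = 2.88 * 1.989e30 kg = 5.72832e+30 kg; r = 10.5 AU * 1.496e11 m/AU = 1.5708e+12 m. U = -GM*m/r = -(6.674e-11 * 5.72832e+30 * 1000.0) / 1.5708e+12 = -2.434e+11

-2.434e+11 J


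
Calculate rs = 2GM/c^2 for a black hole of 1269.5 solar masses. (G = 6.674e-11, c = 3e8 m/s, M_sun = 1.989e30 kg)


M = 1269.5 * 1.989e30 kg = 2.5250355e+33 kg. rs = 2GM/c^2 = 2 * 6.674e-11 * 2.5250355e+33 / (3e8)^2 = 3.745e+06

3.745e+06 m


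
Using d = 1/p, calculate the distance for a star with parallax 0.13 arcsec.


d = 1/p = 1/0.13 = 7.6923

7.6923 pc


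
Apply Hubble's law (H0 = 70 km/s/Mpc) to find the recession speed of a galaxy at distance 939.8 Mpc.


v = H0 * d = 70 * 939.8 = 65786.0

65786.0 km/s


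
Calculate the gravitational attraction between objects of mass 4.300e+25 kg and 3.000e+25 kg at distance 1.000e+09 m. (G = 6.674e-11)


F = G*m1*m2/r^2 = 6.674e-11 * 4.300e+25 * 3.000e+25 / (1.000e+09)^2 = 6.674e-11 * 1.290e+51 / 1.000e+18 = 8.609e+22

8.609e+22 N


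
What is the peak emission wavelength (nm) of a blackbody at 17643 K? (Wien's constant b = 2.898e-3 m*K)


lam_max = b / T = 2.898e-3 / 17643 = 1.643e-07 m = 164.2578 nm

164.2578 nm


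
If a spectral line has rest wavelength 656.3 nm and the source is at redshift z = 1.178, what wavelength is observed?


lam_obs = lam_emit * (1 + z) = 656.3 * (1 + 1.178) = 1429.4214

1429.4214 nm


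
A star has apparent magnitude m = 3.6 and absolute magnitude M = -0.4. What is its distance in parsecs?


d = 10^((m - M + 5)/5) = 10^((3.6 - -0.4 + 5)/5) = 63.0957

63.0957 pc


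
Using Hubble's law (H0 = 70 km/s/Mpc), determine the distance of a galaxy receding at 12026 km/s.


d = v / H0 = 12026 / 70 = 171.8

171.8 Mpc


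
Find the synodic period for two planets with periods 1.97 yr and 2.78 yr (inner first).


1/P_syn = |1/P1 - 1/P2| = |1/1.97 - 1/2.78| => P_syn = 6.7612

6.7612 years


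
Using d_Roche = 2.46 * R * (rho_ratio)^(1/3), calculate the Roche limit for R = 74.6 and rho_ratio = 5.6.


d_Roche = 2.46 * 74.6 * 5.6^(1/3) = 325.8892

325.8892


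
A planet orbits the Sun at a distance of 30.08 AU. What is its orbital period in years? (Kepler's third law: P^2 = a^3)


P = a^(3/2) = 30.08^1.5 = 164.9745

164.9745 years


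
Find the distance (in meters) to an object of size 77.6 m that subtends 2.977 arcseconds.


D = size / theta_rad, theta_rad = 2.977 * pi/(180*3600) = 1.443e-05, D = 5.377e+06

5.377e+06 m


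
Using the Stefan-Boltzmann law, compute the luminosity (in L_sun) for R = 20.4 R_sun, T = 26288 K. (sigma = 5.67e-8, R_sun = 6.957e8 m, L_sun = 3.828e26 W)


R = 20.4 * 6.957e8 m = 1.419228e+10 m. L = 4*pi*R^2*sigma*T^4 = 4*pi*(1.419228e+10)^2 * 5.67e-8 * 26288^4 = 6.853737216e+31 W. L/L_sun = 6.853737216e+31 / 3.828e26 = 179042.247

179042.247 L_sun


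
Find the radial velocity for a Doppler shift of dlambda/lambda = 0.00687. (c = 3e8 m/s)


v = (dlambda/lambda) * c = 0.00687 * 3e8 = 2.061e+06

2.061e+06 m/s


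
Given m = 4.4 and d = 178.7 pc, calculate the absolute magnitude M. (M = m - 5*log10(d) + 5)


M = m - 5*log10(d) + 5 = 4.4 - 5*log10(178.7) + 5 = -1.8606

-1.8606


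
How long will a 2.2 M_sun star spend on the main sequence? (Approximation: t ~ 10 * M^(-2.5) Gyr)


t = 10 * M^(-2.5) = 10 * 2.2^(-2.5) = 1.393

1.393 Gyr


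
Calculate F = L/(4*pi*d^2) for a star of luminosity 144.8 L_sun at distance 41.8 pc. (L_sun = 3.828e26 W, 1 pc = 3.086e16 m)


F = L / (4*pi*d^2) = 5.543e+28 / (4*pi*(1.290e+18)^2) = 2.651e-09

2.651e-09 W/m^2


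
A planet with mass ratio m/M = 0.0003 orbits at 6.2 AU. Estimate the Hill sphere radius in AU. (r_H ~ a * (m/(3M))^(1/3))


r_H = a * (m/3M)^(1/3) = 6.2 * (0.0003/3)^(1/3) = 0.2878

0.2878 AU


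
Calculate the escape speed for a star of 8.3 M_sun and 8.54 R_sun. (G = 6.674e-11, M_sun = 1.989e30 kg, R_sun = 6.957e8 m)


M = 8.3 * 1.989e30 kg = 1.65087e+31 kg; R = 8.54 * 6.957e8 m = 5.941278e+09 m. v_esc = sqrt(2GM/R) = sqrt(2 * 6.674e-11 * 1.65087e+31 / 5.941278e+09) = 609010.2466

609010.2466 m/s


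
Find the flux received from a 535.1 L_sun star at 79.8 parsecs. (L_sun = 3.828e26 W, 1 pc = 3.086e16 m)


F = L / (4*pi*d^2) = 2.048e+29 / (4*pi*(2.463e+18)^2) = 2.688e-09

2.688e-09 W/m^2


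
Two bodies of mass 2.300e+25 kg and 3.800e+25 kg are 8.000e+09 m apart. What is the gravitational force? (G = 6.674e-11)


F = G*m1*m2/r^2 = 6.674e-11 * 2.300e+25 * 3.800e+25 / (8.000e+09)^2 = 6.674e-11 * 8.740e+50 / 6.400e+19 = 9.114e+20

9.114e+20 N


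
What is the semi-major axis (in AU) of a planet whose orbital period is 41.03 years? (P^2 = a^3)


a = P^(2/3) = 41.03^(2/3) = 11.896

11.896 AU


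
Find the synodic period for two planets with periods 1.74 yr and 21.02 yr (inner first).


1/P_syn = |1/P1 - 1/P2| = |1/1.74 - 1/21.02| => P_syn = 1.897

1.897 years


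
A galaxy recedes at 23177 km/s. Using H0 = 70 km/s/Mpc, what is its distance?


d = v / H0 = 23177 / 70 = 331.1

331.1 Mpc


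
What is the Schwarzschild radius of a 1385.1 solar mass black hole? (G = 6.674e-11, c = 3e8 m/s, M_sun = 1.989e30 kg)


M = 1385.1 * 1.989e30 kg = 2.7549639e+33 kg. rs = 2GM/c^2 = 2 * 6.674e-11 * 2.7549639e+33 / (3e8)^2 = 4.086e+06

4.086e+06 m


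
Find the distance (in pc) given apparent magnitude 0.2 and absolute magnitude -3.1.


d = 10^((m - M + 5)/5) = 10^((0.2 - -3.1 + 5)/5) = 45.7088

45.7088 pc


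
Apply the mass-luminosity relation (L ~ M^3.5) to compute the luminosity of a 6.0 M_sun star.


L/L_sun = (M/M_sun)^3.5 = 6.0^3.5 = 529.0898

529.0898 L_sun


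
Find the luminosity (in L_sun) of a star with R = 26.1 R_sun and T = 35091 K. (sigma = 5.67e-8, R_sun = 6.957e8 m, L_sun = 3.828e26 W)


R = 26.1 * 6.957e8 m = 1.815777e+10 m. L = 4*pi*R^2*sigma*T^4 = 4*pi*(1.815777e+10)^2 * 5.67e-8 * 35091^4 = 3.562057476e+32 W. L/L_sun = 3.562057476e+32 / 3.828e26 = 930527.0314

930527.0314 L_sun


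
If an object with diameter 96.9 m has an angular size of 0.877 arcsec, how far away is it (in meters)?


D = size / theta_rad, theta_rad = 0.877 * pi/(180*3600) = 4.252e-06, D = 2.279e+07

2.279e+07 m


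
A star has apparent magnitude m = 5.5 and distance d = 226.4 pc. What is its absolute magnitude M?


M = m - 5*log10(d) + 5 = 5.5 - 5*log10(226.4) + 5 = -1.2744

-1.2744


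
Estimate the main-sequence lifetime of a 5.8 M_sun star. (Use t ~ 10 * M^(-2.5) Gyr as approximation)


t = 10 * M^(-2.5) = 10 * 5.8^(-2.5) = 0.1234

0.1234 Gyr


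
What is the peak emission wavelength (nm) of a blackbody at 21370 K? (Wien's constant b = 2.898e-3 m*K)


lam_max = b / T = 2.898e-3 / 21370 = 1.356e-07 m = 135.6107 nm

135.6107 nm


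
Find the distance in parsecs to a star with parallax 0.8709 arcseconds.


d = 1/p = 1/0.8709 = 1.1482

1.1482 pc


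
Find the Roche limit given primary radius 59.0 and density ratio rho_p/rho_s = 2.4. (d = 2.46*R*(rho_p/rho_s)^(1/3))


d_Roche = 2.46 * 59.0 * 2.4^(1/3) = 194.323

194.323


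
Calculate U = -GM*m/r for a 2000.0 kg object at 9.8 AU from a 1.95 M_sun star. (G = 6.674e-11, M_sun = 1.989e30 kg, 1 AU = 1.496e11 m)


M = 1.95 * 1.989e30 kg = 3.87855e+30 kg; r = 9.8 AU * 1.496e11 m/AU = 1.46608e+12 m. U = -GM*m/r = -(6.674e-11 * 3.87855e+30 * 2000.0) / 1.46608e+12 = -3.531e+11

-3.531e+11 J


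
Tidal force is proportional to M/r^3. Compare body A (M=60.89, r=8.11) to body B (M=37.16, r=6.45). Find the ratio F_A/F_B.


Ratio = (M1/r1^3) / (M2/r2^3) = (60.89/8.11^3) / (37.16/6.45^3) = 0.8243

0.8243


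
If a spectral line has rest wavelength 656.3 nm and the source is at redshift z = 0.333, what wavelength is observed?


lam_obs = lam_emit * (1 + z) = 656.3 * (1 + 0.333) = 874.8479

874.8479 nm


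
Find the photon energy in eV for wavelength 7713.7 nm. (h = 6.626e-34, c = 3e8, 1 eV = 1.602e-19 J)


E = hc/lambda = 6.626e-34 * 3e8 / 7.714e-06 = 2.577e-20 J = 0.1609 eV

0.1609 eV


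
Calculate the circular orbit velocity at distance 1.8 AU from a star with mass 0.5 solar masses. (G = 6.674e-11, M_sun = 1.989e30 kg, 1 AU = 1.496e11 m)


v = sqrt(GM/r) = sqrt(6.674e-11 * 9.945e+29 / 2.693e+11) = 15699.7756

15699.7756 m/s


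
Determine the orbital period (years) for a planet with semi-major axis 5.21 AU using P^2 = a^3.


P = a^(3/2) = 5.21^1.5 = 11.892

11.892 years


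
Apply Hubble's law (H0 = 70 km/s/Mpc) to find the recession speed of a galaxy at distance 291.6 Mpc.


v = H0 * d = 70 * 291.6 = 20412.0

20412.0 km/s


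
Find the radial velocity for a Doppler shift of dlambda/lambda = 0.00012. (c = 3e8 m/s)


v = (dlambda/lambda) * c = 0.00012 * 3e8 = 36000.0

36000.0 m/s


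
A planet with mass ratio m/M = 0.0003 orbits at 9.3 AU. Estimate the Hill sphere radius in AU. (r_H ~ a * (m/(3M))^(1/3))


r_H = a * (m/3M)^(1/3) = 9.3 * (0.0003/3)^(1/3) = 0.4317

0.4317 AU


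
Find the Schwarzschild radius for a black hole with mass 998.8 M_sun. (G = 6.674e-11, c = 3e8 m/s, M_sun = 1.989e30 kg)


M = 998.8 * 1.989e30 kg = 1.9866132e+33 kg. rs = 2GM/c^2 = 2 * 6.674e-11 * 1.9866132e+33 / (3e8)^2 = 2.946e+06

2.946e+06 m


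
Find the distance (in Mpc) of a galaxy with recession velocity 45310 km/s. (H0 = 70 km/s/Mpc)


d = v / H0 = 45310 / 70 = 647.2857

647.2857 Mpc


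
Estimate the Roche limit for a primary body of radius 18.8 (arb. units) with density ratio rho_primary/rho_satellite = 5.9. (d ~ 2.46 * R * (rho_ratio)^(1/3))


d_Roche = 2.46 * 18.8 * 5.9^(1/3) = 83.5687

83.5687


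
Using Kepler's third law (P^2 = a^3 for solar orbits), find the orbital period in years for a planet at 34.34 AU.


P = a^(3/2) = 34.34^1.5 = 201.2336

201.2336 years


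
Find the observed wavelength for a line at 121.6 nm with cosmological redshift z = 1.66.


lam_obs = lam_emit * (1 + z) = 121.6 * (1 + 1.66) = 323.456

323.456 nm


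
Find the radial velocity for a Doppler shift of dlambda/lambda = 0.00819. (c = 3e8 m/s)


v = (dlambda/lambda) * c = 0.00819 * 3e8 = 2.457e+06

2.457e+06 m/s


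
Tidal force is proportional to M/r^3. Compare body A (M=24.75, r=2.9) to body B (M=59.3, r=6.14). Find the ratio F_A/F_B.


Ratio = (M1/r1^3) / (M2/r2^3) = (24.75/2.9^3) / (59.3/6.14^3) = 3.9612

3.9612


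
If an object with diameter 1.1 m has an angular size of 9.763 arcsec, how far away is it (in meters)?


D = size / theta_rad, theta_rad = 9.763 * pi/(180*3600) = 4.733e-05, D = 23239.9147

23239.9147 m


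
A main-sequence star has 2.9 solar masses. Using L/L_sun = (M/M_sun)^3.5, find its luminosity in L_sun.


L/L_sun = (M/M_sun)^3.5 = 2.9^3.5 = 41.533

41.533 L_sun


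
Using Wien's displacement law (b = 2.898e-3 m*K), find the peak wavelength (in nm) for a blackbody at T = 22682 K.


lam_max = b / T = 2.898e-3 / 22682 = 1.278e-07 m = 127.7665 nm

127.7665 nm


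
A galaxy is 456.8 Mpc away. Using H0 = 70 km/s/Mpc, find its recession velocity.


v = H0 * d = 70 * 456.8 = 31976.0

31976.0 km/s


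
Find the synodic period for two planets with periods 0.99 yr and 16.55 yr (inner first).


1/P_syn = |1/P1 - 1/P2| = |1/0.99 - 1/16.55| => P_syn = 1.053

1.053 years


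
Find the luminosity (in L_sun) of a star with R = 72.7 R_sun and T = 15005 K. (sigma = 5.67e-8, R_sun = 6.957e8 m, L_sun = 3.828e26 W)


R = 72.7 * 6.957e8 m = 5.057739e+10 m. L = 4*pi*R^2*sigma*T^4 = 4*pi*(5.057739e+10)^2 * 5.67e-8 * 15005^4 = 9.239527244e+31 W. L/L_sun = 9.239527244e+31 / 3.828e26 = 241366.9604

241366.9604 L_sun


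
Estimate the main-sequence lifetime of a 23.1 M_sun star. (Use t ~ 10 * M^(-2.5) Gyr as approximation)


t = 10 * M^(-2.5) = 10 * 23.1^(-2.5) = 0.0039

0.0039 Gyr


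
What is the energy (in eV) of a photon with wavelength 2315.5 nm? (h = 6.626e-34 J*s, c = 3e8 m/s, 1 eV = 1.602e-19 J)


E = hc/lambda = 6.626e-34 * 3e8 / 2.316e-06 = 8.585e-20 J = 0.5359 eV

0.5359 eV


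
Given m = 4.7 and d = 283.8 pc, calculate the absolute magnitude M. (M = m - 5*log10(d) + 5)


M = m - 5*log10(d) + 5 = 4.7 - 5*log10(283.8) + 5 = -2.5651

-2.5651


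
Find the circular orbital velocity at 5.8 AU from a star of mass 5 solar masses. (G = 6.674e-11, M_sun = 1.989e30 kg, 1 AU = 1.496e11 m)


v = sqrt(GM/r) = sqrt(6.674e-11 * 9.945e+30 / 8.677e+11) = 27657.6771

27657.6771 m/s


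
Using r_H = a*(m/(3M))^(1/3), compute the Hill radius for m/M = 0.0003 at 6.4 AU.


r_H = a * (m/3M)^(1/3) = 6.4 * (0.0003/3)^(1/3) = 0.2971

0.2971 AU


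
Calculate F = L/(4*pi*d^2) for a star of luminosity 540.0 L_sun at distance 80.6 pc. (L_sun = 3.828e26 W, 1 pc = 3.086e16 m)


F = L / (4*pi*d^2) = 2.067e+29 / (4*pi*(2.487e+18)^2) = 2.659e-09

2.659e-09 W/m^2


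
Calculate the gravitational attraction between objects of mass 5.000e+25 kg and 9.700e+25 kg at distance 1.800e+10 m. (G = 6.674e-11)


F = G*m1*m2/r^2 = 6.674e-11 * 5.000e+25 * 9.700e+25 / (1.800e+10)^2 = 6.674e-11 * 4.850e+51 / 3.240e+20 = 9.990e+20

9.990e+20 N


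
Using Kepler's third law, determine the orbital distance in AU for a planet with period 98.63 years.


a = P^(2/3) = 98.63^(2/3) = 21.3471

21.3471 AU


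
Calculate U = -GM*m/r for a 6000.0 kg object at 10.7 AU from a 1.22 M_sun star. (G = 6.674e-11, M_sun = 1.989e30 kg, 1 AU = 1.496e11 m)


M = 1.22 * 1.989e30 kg = 2.42658e+30 kg; r = 10.7 AU * 1.496e11 m/AU = 1.60072e+12 m. U = -GM*m/r = -(6.674e-11 * 2.42658e+30 * 6000.0) / 1.60072e+12 = -6.070e+11

-6.070e+11 J


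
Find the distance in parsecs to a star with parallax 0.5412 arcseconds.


d = 1/p = 1/0.5412 = 1.8477

1.8477 pc


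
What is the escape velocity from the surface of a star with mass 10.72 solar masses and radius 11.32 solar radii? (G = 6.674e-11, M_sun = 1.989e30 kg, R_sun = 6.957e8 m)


M = 10.72 * 1.989e30 kg = 2.132208e+31 kg; R = 11.32 * 6.957e8 m = 7.875324e+09 m. v_esc = sqrt(2GM/R) = sqrt(2 * 6.674e-11 * 2.132208e+31 / 7.875324e+09) = 601158.0515

601158.0515 m/s


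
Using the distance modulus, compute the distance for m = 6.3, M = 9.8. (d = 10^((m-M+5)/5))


d = 10^((m - M + 5)/5) = 10^((6.3 - 9.8 + 5)/5) = 1.9953

1.9953 pc


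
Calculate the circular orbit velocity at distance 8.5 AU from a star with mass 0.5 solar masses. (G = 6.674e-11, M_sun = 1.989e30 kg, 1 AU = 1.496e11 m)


v = sqrt(GM/r) = sqrt(6.674e-11 * 9.945e+29 / 1.272e+12) = 7224.7069

7224.7069 m/s


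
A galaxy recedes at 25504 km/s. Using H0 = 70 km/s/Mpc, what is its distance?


d = v / H0 = 25504 / 70 = 364.3429

364.3429 Mpc


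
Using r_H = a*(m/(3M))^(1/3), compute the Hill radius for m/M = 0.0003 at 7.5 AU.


r_H = a * (m/3M)^(1/3) = 7.5 * (0.0003/3)^(1/3) = 0.3481

0.3481 AU


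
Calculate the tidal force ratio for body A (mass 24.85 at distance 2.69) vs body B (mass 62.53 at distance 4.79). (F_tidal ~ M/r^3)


Ratio = (M1/r1^3) / (M2/r2^3) = (24.85/2.69^3) / (62.53/4.79^3) = 2.2438

2.2438


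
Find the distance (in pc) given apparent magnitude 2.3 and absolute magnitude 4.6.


d = 10^((m - M + 5)/5) = 10^((2.3 - 4.6 + 5)/5) = 3.4674

3.4674 pc


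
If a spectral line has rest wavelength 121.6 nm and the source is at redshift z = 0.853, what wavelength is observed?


lam_obs = lam_emit * (1 + z) = 121.6 * (1 + 0.853) = 225.3248

225.3248 nm


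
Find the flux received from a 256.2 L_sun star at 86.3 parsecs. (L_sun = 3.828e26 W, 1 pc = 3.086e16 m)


F = L / (4*pi*d^2) = 9.807e+28 / (4*pi*(2.663e+18)^2) = 1.100e-09

1.100e-09 W/m^2


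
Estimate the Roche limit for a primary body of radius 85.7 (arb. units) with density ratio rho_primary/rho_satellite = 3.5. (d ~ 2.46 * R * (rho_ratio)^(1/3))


d_Roche = 2.46 * 85.7 * 3.5^(1/3) = 320.0899

320.0899


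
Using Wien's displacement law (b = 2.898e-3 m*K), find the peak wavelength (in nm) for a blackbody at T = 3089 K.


lam_max = b / T = 2.898e-3 / 3089 = 9.382e-07 m = 938.1677 nm

938.1677 nm


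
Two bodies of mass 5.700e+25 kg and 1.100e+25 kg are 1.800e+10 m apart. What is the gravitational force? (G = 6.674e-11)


F = G*m1*m2/r^2 = 6.674e-11 * 5.700e+25 * 1.100e+25 / (1.800e+10)^2 = 6.674e-11 * 6.270e+50 / 3.240e+20 = 1.292e+20

1.292e+20 N


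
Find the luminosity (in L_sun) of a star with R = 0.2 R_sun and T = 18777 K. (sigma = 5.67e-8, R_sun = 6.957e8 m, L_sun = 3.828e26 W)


R = 0.2 * 6.957e8 m = 1.3914e+08 m. L = 4*pi*R^2*sigma*T^4 = 4*pi*(1.3914e+08)^2 * 5.67e-8 * 18777^4 = 1.71475369e+27 W. L/L_sun = 1.71475369e+27 / 3.828e26 = 4.4795

4.4795 L_sun


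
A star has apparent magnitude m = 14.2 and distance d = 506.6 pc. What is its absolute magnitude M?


M = m - 5*log10(d) + 5 = 14.2 - 5*log10(506.6) + 5 = 5.6767

5.6767


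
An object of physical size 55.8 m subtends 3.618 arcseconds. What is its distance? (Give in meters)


D = size / theta_rad, theta_rad = 3.618 * pi/(180*3600) = 1.754e-05, D = 3.181e+06

3.181e+06 m


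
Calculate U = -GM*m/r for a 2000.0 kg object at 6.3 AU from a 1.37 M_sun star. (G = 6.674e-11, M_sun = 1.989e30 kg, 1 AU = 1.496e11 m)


M = 1.37 * 1.989e30 kg = 2.72493e+30 kg; r = 6.3 AU * 1.496e11 m/AU = 9.4248e+11 m. U = -GM*m/r = -(6.674e-11 * 2.72493e+30 * 2000.0) / 9.4248e+11 = -3.859e+11

-3.859e+11 J


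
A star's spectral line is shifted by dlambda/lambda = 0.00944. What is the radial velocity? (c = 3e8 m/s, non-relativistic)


v = (dlambda/lambda) * c = 0.00944 * 3e8 = 2.832e+06

2.832e+06 m/s
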